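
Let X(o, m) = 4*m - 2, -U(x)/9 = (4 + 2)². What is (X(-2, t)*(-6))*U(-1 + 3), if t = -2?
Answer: -19440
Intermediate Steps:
U(x) = -324 (U(x) = -9*(4 + 2)² = -9*6² = -9*36 = -324)
X(o, m) = -2 + 4*m
(X(-2, t)*(-6))*U(-1 + 3) = ((-2 + 4*(-2))*(-6))*(-324) = ((-2 - 8)*(-6))*(-324) = -10*(-6)*(-324) = 60*(-324) = -19440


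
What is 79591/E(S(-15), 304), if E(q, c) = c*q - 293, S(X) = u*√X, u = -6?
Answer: -23320163/49990489 + 145173984*I*√15/49990489 ≈ -0.46649 + 11.247*I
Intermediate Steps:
S(X) = -6*√X
E(q, c) = -293 + c*q
79591/E(S(-15), 304) = 79591/(-293 + 304*(-6*I*√15)) = 79591/(-293 - 1824*I*√15)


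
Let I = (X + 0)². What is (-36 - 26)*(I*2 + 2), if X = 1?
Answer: -248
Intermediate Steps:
I = 1 (I = (1 + 0)² = 1² = 1)
(-36 - 26)*(I*2 + 2) = (-36 - 26)*(1*2 + 2) = -62*(2 + 2) = -62*4 = -248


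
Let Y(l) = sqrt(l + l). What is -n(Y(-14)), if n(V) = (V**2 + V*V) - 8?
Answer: 64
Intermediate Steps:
Y(l) = sqrt(2)*sqrt(l) (Y(l) = sqrt(2*l) = sqrt(2)*sqrt(l))
n(V) = -8 + 2*V**2 (n(V) = (V**2 + V**2) - 8 = 2*V**2 - 8 = -8 + 2*V**2)
-n(Y(-14)) = -(-8 + 2*(sqrt(2)*sqrt(-14))**2) = -(-8 + 2*(sqrt(2)*(I*sqrt(14)))**2) = -(-8 + 2*(2*I*sqrt(7))**2) = -(-8 + 2*(-28)) = -(-8 - 56) = -1*(-64) = 64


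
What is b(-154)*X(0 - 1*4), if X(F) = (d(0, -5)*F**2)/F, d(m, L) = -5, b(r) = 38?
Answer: 760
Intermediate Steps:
X(F) = -5*F (X(F) = (-5*F**2)/F = -5*F)
b(-154)*X(0 - 1*4) = 38*(-5*(0 - 1*4)) = 38*(-5*(0 - 4)) = 38*(-5*(-4)) = 38*20 = 760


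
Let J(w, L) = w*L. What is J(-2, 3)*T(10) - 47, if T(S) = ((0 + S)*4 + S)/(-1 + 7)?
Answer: -97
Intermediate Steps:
J(w, L) = L*w
T(S) = 5*S/6 (T(S) = (S*4 + S)/6 = (4*S + S)*(1/6) = (5*S)*(1/6) = 5*S/6)
J(-2, 3)*T(10) - 47 = (3*(-2))*((5/6)*10) - 47 = -6*25/3 - 47 = -50 - 47 = -97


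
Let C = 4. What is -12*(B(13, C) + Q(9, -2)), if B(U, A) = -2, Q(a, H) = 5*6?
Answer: -336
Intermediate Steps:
Q(a, H) = 30
-12*(B(13, C) + Q(9, -2)) = -12*(-2 + 30) = -12*28 = -336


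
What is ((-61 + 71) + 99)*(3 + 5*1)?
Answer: 872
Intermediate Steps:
((-61 + 71) + 99)*(3 + 5*1) = (10 + 99)*(3 + 5) = 109*8 = 872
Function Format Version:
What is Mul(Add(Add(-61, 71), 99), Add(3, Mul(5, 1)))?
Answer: 872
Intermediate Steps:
Mul(Add(Add(-61, 71), 99), Add(3, Mul(5, 1))) = Mul(Add(10, 99), Add(3, 5)) = Mul(109, 8) = 872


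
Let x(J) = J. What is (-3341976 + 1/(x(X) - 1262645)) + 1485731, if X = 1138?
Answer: -2341666061216/1261507 ≈ -1.8562e+6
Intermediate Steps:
(-3341976 + 1/(x(X) - 1262645)) + 1485731 = (-3341976 + 1/(1138 - 1262645)) + 1485731 = (-3341976 + 1/(-1261507)) + 1485731 = (-3341976 - 1/1261507) + 1485731 = -4215926117833/1261507 + 1485731 = -2341666061216/1261507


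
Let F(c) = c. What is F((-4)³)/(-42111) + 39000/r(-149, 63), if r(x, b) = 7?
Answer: 1642329448/294777 ≈ 5571.4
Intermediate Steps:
F((-4)³)/(-42111) + 39000/r(-149, 63) = (-4)³/(-42111) + 39000/7 = -64*(-1/42111) + 39000*(⅐) = 64/42111 + 39000/7 = 1642329448/294777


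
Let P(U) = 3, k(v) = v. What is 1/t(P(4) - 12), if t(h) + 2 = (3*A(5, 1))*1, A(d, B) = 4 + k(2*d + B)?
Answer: 1/43 ≈ 0.023256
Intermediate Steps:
A(d, B) = 4 + B + 2*d (A(d, B) = 4 + (2*d + B) = 4 + (B + 2*d) = 4 + B + 2*d)
t(h) = 43 (t(h) = -2 + (3*(4 + 1 + 2*5))*1 = -2 + (3*(4 + 1 + 10))*1 = -2 + (3*15)*1 = -2 + 45*1 = -2 + 45 = 43)
1/t(P(4) - 12) = 1/43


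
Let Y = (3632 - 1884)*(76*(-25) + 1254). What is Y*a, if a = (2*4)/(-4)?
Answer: 2258416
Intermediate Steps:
a = -2 (a = 8*(-¼) = -2)
Y = -1129208 (Y = 1748*(-1900 + 1254) = 1748*(-646) = -1129208)
Y*a = -1129208*(-2) = 2258416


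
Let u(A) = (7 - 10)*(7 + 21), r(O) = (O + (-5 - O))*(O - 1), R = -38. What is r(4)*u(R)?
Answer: 1260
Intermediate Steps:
r(O) = 5 - 5*O (r(O) = -5*(-1 + O) = 5 - 5*O)
u(A) = -84 (u(A) = -3*28 = -84)
r(4)*u(R) = (5 - 5*4)*(-84) = (5 - 20)*(-84) = -15*(-84) = 1260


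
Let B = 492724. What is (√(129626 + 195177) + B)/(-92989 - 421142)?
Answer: -492724/514131 - √324803/514131 ≈ -0.95947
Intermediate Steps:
(√(129626 + 195177) + B)/(-92989 - 421142) = (√(129626 + 195177) + 492724)/(-92989 - 421142) = (√324803 + 492724)/(-514131) = (492724 + √324803)*(-1/514131) = -492724/514131 - √324803/514131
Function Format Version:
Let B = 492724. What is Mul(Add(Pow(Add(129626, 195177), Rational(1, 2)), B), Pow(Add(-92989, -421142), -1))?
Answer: Add(Rational(-492724, 514131), Mul(Rational(-1, 514131), Pow(324803, Rational(1, 2)))) ≈ -0.95947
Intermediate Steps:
Mul(Add(Pow(Add(129626, 195177), Rational(1, 2)), B), Pow(Add(-92989, -421142), -1)) = Mul(Add(Pow(Add(129626, 195177), Rational(1, 2)), 492724), Pow(Add(-92989, -421142), -1)) = Mul(Add(Pow(324803, Rational(1, 2)), 492724), Pow(-514131, -1)) = Mul(Add(492724, Pow(324803, Rational(1, 2))), Rational(-1, 514131)) = Add(Rational(-492724, 514131), Mul(Rational(-1, 514131), Pow(324803, Rational(1, 2))))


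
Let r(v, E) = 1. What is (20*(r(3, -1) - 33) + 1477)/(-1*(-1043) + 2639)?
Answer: 837/3682 ≈ 0.22732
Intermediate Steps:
(20*(r(3, -1) - 33) + 1477)/(-1*(-1043) + 2639) = (20*(1 - 33) + 1477)/(-1*(-1043) + 2639) = (20*(-32) + 1477)/(1043 + 2639) = (-640 + 1477)/3682 = 837*(1/3682) = 837/3682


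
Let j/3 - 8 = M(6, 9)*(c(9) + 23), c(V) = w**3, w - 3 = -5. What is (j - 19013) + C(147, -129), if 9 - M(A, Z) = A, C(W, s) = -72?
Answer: -18926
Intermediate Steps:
w = -2 (w = 3 - 5 = -2)
M(A, Z) = 9 - A
c(V) = -8 (c(V) = (-2)**3 = -8)
j = 159 (j = 24 + 3*((9 - 1*6)*(-8 + 23)) = 24 + 3*((9 - 6)*15) = 24 + 3*(3*15) = 24 + 3*45 = 24 + 135 = 159)
(j - 19013) + C(147, -129) = (159 - 19013) - 72 = -18854 - 72 = -18926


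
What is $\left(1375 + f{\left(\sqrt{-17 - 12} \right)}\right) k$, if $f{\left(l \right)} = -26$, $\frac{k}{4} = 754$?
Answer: $4068584$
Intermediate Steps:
$k = 3016$ ($k = 4 \cdot 754 = 3016$)
$\left(1375 + f{\left(\sqrt{-17 - 12} \right)}\right) k = \left(1375 - 26\right) 3016 = 1349 \cdot 3016 = 4068584$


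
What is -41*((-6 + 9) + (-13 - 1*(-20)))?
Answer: -410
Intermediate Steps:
-41*((-6 + 9) + (-13 - 1*(-20))) = -41*(3 + (-13 + 20)) = -41*(3 + 7) = -41*10 = -410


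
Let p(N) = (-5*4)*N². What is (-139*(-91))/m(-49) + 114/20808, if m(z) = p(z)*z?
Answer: 1581667/145716690 ≈ 0.010854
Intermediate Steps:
p(N) = -20*N²
m(z) = -20*z³ (m(z) = (-20*z²)*z = -20*z³)
(-139*(-91))/m(-49) + 114/20808 = (-139*(-91))/((-20*(-49)³)) + 114/20808 = 12649/((-20*(-117649))) + 114*(1/20808) = 12649/2352980 + 19/3468 = 12649*(1/2352980) + 19/3468 = 1807/336140 + 19/3468 = 1581667/145716690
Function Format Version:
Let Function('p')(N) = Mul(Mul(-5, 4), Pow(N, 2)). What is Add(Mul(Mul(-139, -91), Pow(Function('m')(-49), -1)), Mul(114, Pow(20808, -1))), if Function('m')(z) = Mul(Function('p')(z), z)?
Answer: Rational(1581667, 145716690) ≈ 0.010854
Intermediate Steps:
Function('p')(N) = Mul(-20, Pow(N, 2))
Function('m')(z) = Mul(-20, Pow(z, 3)) (Function('m')(z) = Mul(Mul(-20, Pow(z, 2)), z) = Mul(-20, Pow(z, 3)))
Add(Mul(Mul(-139, -91), Pow(Function('m')(-49), -1)), Mul(114, Pow(20808, -1))) = Add(Mul(Mul(-139, -91), Pow(Mul(-20, Pow(-49, 3)), -1)), Mul(114, Pow(20808, -1))) = Add(Mul(12649, Pow(Mul(-20, -117649), -1)), Mul(114, Rational(1, 20808))) = Add(Mul(12649, Pow(2352980, -1)), Rational(19, 3468)) = Add(Mul(12649, Rational(1, 2352980)), Rational(19, 3468)) = Add(Rational(1807, 336140), Rational(19, 3468)) = Rational(1581667, 145716690)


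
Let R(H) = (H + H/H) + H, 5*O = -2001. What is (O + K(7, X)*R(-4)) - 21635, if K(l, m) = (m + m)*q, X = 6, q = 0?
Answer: -110176/5 ≈ -22035.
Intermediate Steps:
O = -2001/5 (O = (⅕)*(-2001) = -2001/5 ≈ -400.20)
R(H) = 1 + 2*H (R(H) = (H + 1) + H = (1 + H) + H = 1 + 2*H)
K(l, m) = 0 (K(l, m) = (m + m)*0 = (2*m)*0 = 0)
(O + K(7, X)*R(-4)) - 21635 = (-2001/5 + 0*(1 + 2*(-4))) - 21635 = (-2001/5 + 0*(1 - 8)) - 21635 = (-2001/5 + 0*(-7)) - 21635 = (-2001/5 + 0) - 21635 = -2001/5 - 21635 = -110176/5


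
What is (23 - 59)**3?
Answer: -46656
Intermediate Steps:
(23 - 59)**3 = (-36)**3 = -46656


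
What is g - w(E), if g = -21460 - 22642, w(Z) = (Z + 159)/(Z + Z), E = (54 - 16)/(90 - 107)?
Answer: -3349087/76 ≈ -44067.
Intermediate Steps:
E = -38/17 (E = 38/(-17) = 38*(-1/17) = -38/17 ≈ -2.2353)
w(Z) = (159 + Z)/(2*Z) (w(Z) = (159 + Z)/((2*Z)) = (159 + Z)*(1/(2*Z)) = (159 + Z)/(2*Z))
g = -44102
g - w(E) = -44102 - (159 - 38/17)/(2*(-38/17)) = -44102 - (-17)*2665/(2*38*17) = -44102 - 1*(-2665/76) = -44102 + 2665/76 = -3349087/76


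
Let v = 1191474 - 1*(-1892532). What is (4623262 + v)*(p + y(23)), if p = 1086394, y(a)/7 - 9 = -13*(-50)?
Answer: 8408683338876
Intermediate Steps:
y(a) = 4613 (y(a) = 63 + 7*(-13*(-50)) = 63 + 7*650 = 63 + 4550 = 4613)
v = 3084006 (v = 1191474 + 1892532 = 3084006)
(4623262 + v)*(p + y(23)) = (4623262 + 3084006)*(1086394 + 4613) = 7707268*1091007 = 8408683338876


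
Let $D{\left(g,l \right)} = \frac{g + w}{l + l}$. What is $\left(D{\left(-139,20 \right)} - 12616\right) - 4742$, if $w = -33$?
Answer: $- \frac{173623}{10} \approx -17362.0$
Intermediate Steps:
$D{\left(g,l \right)} = \frac{-33 + g}{2 l}$ ($D{\left(g,l \right)} = \frac{g - 33}{l + l} = \frac{-33 + g}{2 l}$)
$\left(D{\left(-139,20 \right)} - 12616\right) - 4742 = \left(\frac{-33 - 139}{2 \cdot 20} - 12616\right) - 4742 = \left(\frac{1}{2} \cdot \frac{1}{20} \left(-172\right) - 12616\right) - 4742 = \left(- \frac{43}{10} - 12616\right) - 4742 = - \frac{126203}{10} - 4742 = - \frac{173623}{10}$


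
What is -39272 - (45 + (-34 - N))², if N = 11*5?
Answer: -41208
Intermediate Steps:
N = 55
-39272 - (45 + (-34 - N))² = -39272 - (45 + (-34 - 1*55))² = -39272 - (45 + (-34 - 55))² = -39272 - (45 - 89)² = -39272 - 1*(-44)² = -39272 - 1*1936 = -39272 - 1936 = -41208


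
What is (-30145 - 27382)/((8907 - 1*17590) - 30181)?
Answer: 57527/38864 ≈ 1.4802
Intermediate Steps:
(-30145 - 27382)/((8907 - 1*17590) - 30181) = -57527/((8907 - 17590) - 30181) = -57527/(-8683 - 30181) = -57527/(-38864) = -57527*(-1/38864) = 57527/38864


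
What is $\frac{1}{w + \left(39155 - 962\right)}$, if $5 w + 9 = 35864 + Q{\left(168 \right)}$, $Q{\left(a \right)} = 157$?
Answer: $\frac{5}{226977} \approx 2.2029 \cdot 10^{-5}$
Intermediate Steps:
$w = \frac{36012}{5}$ ($w = - \frac{9}{5} + \frac{35864 + 157}{5} = - \frac{9}{5} + \frac{1}{5} \cdot 36021 = - \frac{9}{5} + \frac{36021}{5} = \frac{36012}{5} \approx 7202.4$)
$\frac{1}{w + \left(39155 - 962\right)} = \frac{1}{\frac{36012}{5} + \left(39155 - 962\right)} = \frac{1}{\frac{36012}{5} + 38193} = \frac{1}{\frac{226977}{5}} = \frac{5}{226977}$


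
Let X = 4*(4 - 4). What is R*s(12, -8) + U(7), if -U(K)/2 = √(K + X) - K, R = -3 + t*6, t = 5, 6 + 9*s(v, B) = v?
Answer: 32 - 2*√7 ≈ 26.708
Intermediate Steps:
s(v, B) = -⅔ + v/9
X = 0 (X = 4*0 = 0)
R = 27 (R = -3 + 5*6 = -3 + 30 = 27)
U(K) = -2*√K + 2*K (U(K) = -2*(√(K + 0) - K) = -2*(√K - K) = -2*√K + 2*K)
R*s(12, -8) + U(7) = 27*(-⅔ + (⅑)*12) + (-2*√7 + 2*7) = 27*(-⅔ + 4/3) + (-2*√7 + 14) = 27*(⅔) + (14 - 2*√7) = 18 + (14 - 2*√7) = 32 - 2*√7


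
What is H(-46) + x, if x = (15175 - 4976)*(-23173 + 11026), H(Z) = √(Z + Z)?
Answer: -123887253 + 2*I*√23 ≈ -1.2389e+8 + 9.5917*I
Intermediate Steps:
H(Z) = √2*√Z (H(Z) = √(2*Z) = √2*√Z)
x = -123887253 (x = 10199*(-12147) = -123887253)
H(-46) + x = √2*√(-46) - 123887253 = √2*(I*√46) - 123887253 = 2*I*√23 - 123887253 = -123887253 + 2*I*√23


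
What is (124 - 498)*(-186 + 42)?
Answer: 53856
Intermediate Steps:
(124 - 498)*(-186 + 42) = -374*(-144) = 53856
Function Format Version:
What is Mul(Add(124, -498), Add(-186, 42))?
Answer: 53856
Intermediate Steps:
Mul(Add(124, -498), Add(-186, 42)) = Mul(-374, -144) = 53856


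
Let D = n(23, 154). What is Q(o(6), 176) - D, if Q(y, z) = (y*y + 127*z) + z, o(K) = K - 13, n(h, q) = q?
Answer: 22423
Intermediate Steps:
D = 154
o(K) = -13 + K
Q(y, z) = y**2 + 128*z (Q(y, z) = (y**2 + 127*z) + z = y**2 + 128*z)
Q(o(6), 176) - D = ((-13 + 6)**2 + 128*176) - 1*154 = ((-7)**2 + 22528) - 154 = (49 + 22528) - 154 = 22577 - 154 = 22423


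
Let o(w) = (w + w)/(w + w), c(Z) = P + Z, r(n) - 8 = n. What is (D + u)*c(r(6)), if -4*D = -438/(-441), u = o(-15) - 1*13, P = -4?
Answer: -18005/147 ≈ -122.48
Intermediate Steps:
r(n) = 8 + n
c(Z) = -4 + Z
o(w) = 1 (o(w) = (2*w)/((2*w)) = (2*w)*(1/(2*w)) = 1)
u = -12 (u = 1 - 1*13 = 1 - 13 = -12)
D = -73/294 (D = -(-219)/(2*(-441)) = -(-219)*(-1)/(2*441) = -1/4*146/147 = -73/294 ≈ -0.24830)
(D + u)*c(r(6)) = (-73/294 - 12)*(-4 + (8 + 6)) = -3601*(-4 + 14)/294 = -3601/294*10 = -18005/147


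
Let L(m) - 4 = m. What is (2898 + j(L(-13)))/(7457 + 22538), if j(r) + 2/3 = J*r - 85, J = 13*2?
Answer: 221/2571 ≈ 0.085959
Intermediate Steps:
L(m) = 4 + m
J = 26
j(r) = -257/3 + 26*r (j(r) = -2/3 + (26*r - 85) = -2/3 + (-85 + 26*r) = -257/3 + 26*r)
(2898 + j(L(-13)))/(7457 + 22538) = (2898 + (-257/3 + 26*(4 - 13)))/(7457 + 22538) = (2898 + (-257/3 + 26*(-9)))/29995 = (2898 + (-257/3 - 234))*(1/29995) = (2898 - 959/3)*(1/29995) = (7735/3)*(1/29995) = 221/2571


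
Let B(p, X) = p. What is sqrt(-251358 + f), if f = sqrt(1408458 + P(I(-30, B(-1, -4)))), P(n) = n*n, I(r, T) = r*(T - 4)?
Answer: sqrt(-251358 + sqrt(1430958)) ≈ 500.16*I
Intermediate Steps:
I(r, T) = r*(-4 + T)
P(n) = n**2
f = sqrt(1430958) (f = sqrt(1408458 + (-30*(-4 - 1))**2) = sqrt(1408458 + (-30*(-5))**2) = sqrt(1408458 + 150**2) = sqrt(1408458 + 22500) = sqrt(1430958) ≈ 1196.2)
sqrt(-251358 + f) = sqrt(-251358 + sqrt(1430958))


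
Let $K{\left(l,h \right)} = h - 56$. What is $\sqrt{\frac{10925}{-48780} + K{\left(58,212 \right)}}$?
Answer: $\frac{\sqrt{411852521}}{1626} \approx 12.481$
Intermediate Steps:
$K{\left(l,h \right)} = -56 + h$
$\sqrt{\frac{10925}{-48780} + K{\left(58,212 \right)}} = \sqrt{\frac{10925}{-48780} + \left(-56 + 212\right)} = \sqrt{10925 \left(- \frac{1}{48780}\right) + 156} = \sqrt{- \frac{2185}{9756} + 156} = \sqrt{\frac{1519751}{9756}} = \frac{\sqrt{411852521}}{1626}$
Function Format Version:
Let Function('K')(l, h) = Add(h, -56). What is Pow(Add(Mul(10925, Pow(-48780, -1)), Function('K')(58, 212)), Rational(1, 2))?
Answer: Mul(Rational(1, 1626), Pow(411852521, Rational(1, 2))) ≈ 12.481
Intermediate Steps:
Function('K')(l, h) = Add(-56, h)
Pow(Add(Mul(10925, Pow(-48780, -1)), Function('K')(58, 212)), Rational(1, 2)) = Pow(Add(Mul(10925, Pow(-48780, -1)), Add(-56, 212)), Rational(1, 2)) = Pow(Add(Mul(10925, Rational(-1, 48780)), 156), Rational(1, 2)) = Pow(Add(Rational(-2185, 9756), 156), Rational(1, 2)) = Pow(Rational(1519751, 9756), Rational(1, 2)) = Mul(Rational(1, 1626), Pow(411852521, Rational(1, 2)))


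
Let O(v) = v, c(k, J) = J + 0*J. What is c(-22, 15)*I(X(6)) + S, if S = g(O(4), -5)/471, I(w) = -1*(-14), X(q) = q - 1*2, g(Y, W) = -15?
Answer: 32965/157 ≈ 209.97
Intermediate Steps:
c(k, J) = J (c(k, J) = J + 0 = J)
X(q) = -2 + q (X(q) = q - 2 = -2 + q)
I(w) = 14
S = -5/157 (S = -15/471 = -15*1/471 = -5/157 ≈ -0.031847)
c(-22, 15)*I(X(6)) + S = 15*14 - 5/157 = 210 - 5/157 = 32965/157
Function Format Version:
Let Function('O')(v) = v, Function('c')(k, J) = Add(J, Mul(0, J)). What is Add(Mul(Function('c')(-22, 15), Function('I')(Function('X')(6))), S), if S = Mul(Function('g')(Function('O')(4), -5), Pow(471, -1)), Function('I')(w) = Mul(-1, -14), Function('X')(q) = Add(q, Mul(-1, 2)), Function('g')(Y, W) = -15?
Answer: Rational(32965, 157) ≈ 209.97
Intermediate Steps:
Function('c')(k, J) = J (Function('c')(k, J) = Add(J, 0) = J)
Function('X')(q) = Add(-2, q) (Function('X')(q) = Add(q, -2) = Add(-2, q))
Function('I')(w) = 14
S = Rational(-5, 157) (S = Mul(-15, Pow(471, -1)) = Mul(-15, Rational(1, 471)) = Rational(-5, 157) ≈ -0.031847)
Add(Mul(Function('c')(-22, 15), Function('I')(Function('X')(6))), S) = Add(Mul(15, 14), Rational(-5, 157)) = Add(210, Rational(-5, 157)) = Rational(32965, 157)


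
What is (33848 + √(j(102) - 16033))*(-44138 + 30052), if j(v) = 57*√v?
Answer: -476782928 - 14086*I*√(16033 - 57*√102) ≈ -4.7678e+8 - 1.7513e+6*I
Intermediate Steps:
(33848 + √(j(102) - 16033))*(-44138 + 30052) = (33848 + √(57*√102 - 16033))*(-44138 + 30052) = (33848 + √(-16033 + 57*√102))*(-14086) = -476782928 - 14086*√(-16033 + 57*√102)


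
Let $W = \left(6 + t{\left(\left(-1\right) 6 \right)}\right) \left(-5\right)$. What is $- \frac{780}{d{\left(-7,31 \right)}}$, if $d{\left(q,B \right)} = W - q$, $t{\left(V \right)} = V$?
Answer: $- \frac{780}{7} \approx -111.43$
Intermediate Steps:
$W = 0$ ($W = \left(6 - 6\right) \left(-5\right) = 0 \left(-5\right) = 0$)
$d{\left(q,B \right)} = - q$ ($d{\left(q,B \right)} = 0 - q = - q$)
$- \frac{780}{d{\left(-7,31 \right)}} = - \frac{780}{\left(-1\right) \left(-7\right)} = - \frac{780}{7}$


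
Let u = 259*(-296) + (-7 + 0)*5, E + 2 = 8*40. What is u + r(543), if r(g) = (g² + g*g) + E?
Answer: 513317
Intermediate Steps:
E = 318 (E = -2 + 8*40 = -2 + 320 = 318)
u = -76699 (u = -76664 - 7*5 = -76664 - 35 = -76699)
r(g) = 318 + 2*g² (r(g) = (g² + g*g) + 318 = (g² + g²) + 318 = 2*g² + 318 = 318 + 2*g²)
u + r(543) = -76699 + (318 + 2*543²) = -76699 + (318 + 2*294849) = -76699 + (318 + 589698) = -76699 + 590016 = 513317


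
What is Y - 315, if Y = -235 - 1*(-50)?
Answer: -500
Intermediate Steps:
Y = -185 (Y = -235 + 50 = -185)
Y - 315 = -185 - 315 = -500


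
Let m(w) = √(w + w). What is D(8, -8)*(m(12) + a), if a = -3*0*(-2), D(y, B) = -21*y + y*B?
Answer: -464*√6 ≈ -1136.6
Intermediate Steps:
D(y, B) = -21*y + B*y
a = 0 (a = 0*(-2) = 0)
m(w) = √2*√w (m(w) = √(2*w) = √2*√w)
D(8, -8)*(m(12) + a) = (8*(-21 - 8))*(√2*√12 + 0) = (8*(-29))*(√2*(2*√3) + 0) = -232*(2*√6 + 0) = -464*√6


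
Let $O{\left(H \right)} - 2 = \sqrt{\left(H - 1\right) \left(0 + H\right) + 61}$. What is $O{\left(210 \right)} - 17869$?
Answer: $-17867 + \sqrt{43951} \approx -17657.0$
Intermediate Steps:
$O{\left(H \right)} = 2 + \sqrt{61 + H \left(-1 + H\right)}$ ($O{\left(H \right)} = 2 + \sqrt{\left(H - 1\right) \left(0 + H\right) + 61} = 2 + \sqrt{\left(H - 1\right) H + 61} = 2 + \sqrt{\left(-1 + H\right) H + 61} = 2 + \sqrt{H \left(-1 + H\right) + 61} = 2 + \sqrt{61 + H \left(-1 + H\right)}$)
$O{\left(210 \right)} - 17869 = \left(2 + \sqrt{61 + 210^{2} - 210}\right) - 17869 = \left(2 + \sqrt{61 + 44100 - 210}\right) - 17869 = \left(2 + \sqrt{43951}\right) - 17869 = -17867 + \sqrt{43951}$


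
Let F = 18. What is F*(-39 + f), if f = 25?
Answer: -252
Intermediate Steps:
F*(-39 + f) = 18*(-39 + 25) = 18*(-14) = -252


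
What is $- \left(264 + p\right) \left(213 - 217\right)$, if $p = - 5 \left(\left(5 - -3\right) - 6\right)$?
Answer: $1016$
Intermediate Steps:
$p = -10$ ($p = - 5 \left(\left(5 + 3\right) - 6\right) = - 5 \left(8 - 6\right) = \left(-5\right) 2 = -10$)
$- \left(264 + p\right) \left(213 - 217\right) = - \left(264 - 10\right) \left(213 - 217\right) = - 254 \left(-4\right) = \left(-1\right) \left(-1016\right) = 1016$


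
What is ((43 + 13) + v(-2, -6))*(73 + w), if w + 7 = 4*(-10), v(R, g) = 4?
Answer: 1560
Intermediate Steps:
w = -47 (w = -7 + 4*(-10) = -7 - 40 = -47)
((43 + 13) + v(-2, -6))*(73 + w) = ((43 + 13) + 4)*(73 - 47) = (56 + 4)*26 = 60*26 = 1560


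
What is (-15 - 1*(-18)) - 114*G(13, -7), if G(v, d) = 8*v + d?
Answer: -11055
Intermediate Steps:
G(v, d) = d + 8*v
(-15 - 1*(-18)) - 114*G(13, -7) = (-15 - 1*(-18)) - 114*(-7 + 8*13) = (-15 + 18) - 114*(-7 + 104) = 3 - 114*97 = 3 - 11058 = -11055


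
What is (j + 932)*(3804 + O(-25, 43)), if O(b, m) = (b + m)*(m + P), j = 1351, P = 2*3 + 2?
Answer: 10780326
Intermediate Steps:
P = 8 (P = 6 + 2 = 8)
O(b, m) = (8 + m)*(b + m) (O(b, m) = (b + m)*(m + 8) = (b + m)*(8 + m) = (8 + m)*(b + m))
(j + 932)*(3804 + O(-25, 43)) = (1351 + 932)*(3804 + (43² + 8*(-25) + 8*43 - 25*43)) = 2283*(3804 + (1849 - 200 + 344 - 1075)) = 2283*(3804 + 918) = 2283*4722 = 10780326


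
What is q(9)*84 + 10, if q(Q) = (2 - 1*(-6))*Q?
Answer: 6058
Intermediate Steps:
q(Q) = 8*Q (q(Q) = (2 + 6)*Q = 8*Q)
q(9)*84 + 10 = (8*9)*84 + 10 = 72*84 + 10 = 6048 + 10 = 6058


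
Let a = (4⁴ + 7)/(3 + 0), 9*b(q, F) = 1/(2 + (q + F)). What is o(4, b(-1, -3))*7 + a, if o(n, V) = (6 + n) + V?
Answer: 2831/18 ≈ 157.28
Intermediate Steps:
b(q, F) = 1/(9*(2 + F + q)) (b(q, F) = 1/(9*(2 + (q + F))) = 1/(9*(2 + (F + q))) = 1/(9*(2 + F + q)))
a = 263/3 (a = (256 + 7)/3 = 263*(⅓) = 263/3 ≈ 87.667)
o(n, V) = 6 + V + n
o(4, b(-1, -3))*7 + a = (6 + 1/(9*(2 - 3 - 1)) + 4)*7 + 263/3 = (6 + (⅑)/(-2) + 4)*7 + 263/3 = (6 + (⅑)*(-½) + 4)*7 + 263/3 = (6 - 1/18 + 4)*7 + 263/3 = (179/18)*7 + 263/3 = 1253/18 + 263/3 = 2831/18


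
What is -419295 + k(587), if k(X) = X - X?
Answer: -419295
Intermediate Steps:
k(X) = 0
-419295 + k(587) = -419295 + 0 = -419295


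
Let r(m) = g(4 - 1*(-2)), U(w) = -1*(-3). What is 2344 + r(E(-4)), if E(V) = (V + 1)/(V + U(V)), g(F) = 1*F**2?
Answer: 2380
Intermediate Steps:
U(w) = 3
g(F) = F**2
E(V) = (1 + V)/(3 + V) (E(V) = (V + 1)/(V + 3) = (1 + V)/(3 + V))
r(m) = 36 (r(m) = (4 - 1*(-2))**2 = (4 + 2)**2 = 6**2 = 36)
2344 + r(E(-4)) = 2344 + 36 = 2380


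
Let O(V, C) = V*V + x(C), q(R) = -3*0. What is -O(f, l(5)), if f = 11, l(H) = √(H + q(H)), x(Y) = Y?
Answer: -121 - √5 ≈ -123.24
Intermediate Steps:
q(R) = 0
l(H) = √H (l(H) = √(H + 0) = √H)
O(V, C) = C + V² (O(V, C) = V*V + C = V² + C = C + V²)
-O(f, l(5)) = -(√5 + 11²) = -(√5 + 121) = -(121 + √5) = -121 - √5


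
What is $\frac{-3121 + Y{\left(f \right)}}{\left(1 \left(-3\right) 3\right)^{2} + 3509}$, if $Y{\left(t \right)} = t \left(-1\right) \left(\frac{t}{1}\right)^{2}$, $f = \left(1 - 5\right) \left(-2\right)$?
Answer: $- \frac{3633}{3590} \approx -1.012$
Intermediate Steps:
$f = 8$ ($f = \left(-4\right) \left(-2\right) = 8$)
$Y{\left(t \right)} = - t^{3}$ ($Y{\left(t \right)} = - t \left(t 1\right)^{2} = - t t^{2} = - t^{3}$)
$\frac{-3121 + Y{\left(f \right)}}{\left(1 \left(-3\right) 3\right)^{2} + 3509} = \frac{-3121 - 8^{3}}{\left(1 \left(-3\right) 3\right)^{2} + 3509} = \frac{-3121 - 512}{\left(\left(-3\right) 3\right)^{2} + 3509} = \frac{-3121 - 512}{\left(-9\right)^{2} + 3509} = - \frac{3633}{81 + 3509} = - \frac{3633}{3590}$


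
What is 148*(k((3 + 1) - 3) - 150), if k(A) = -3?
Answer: -22644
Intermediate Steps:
148*(k((3 + 1) - 3) - 150) = 148*(-3 - 150) = 148*(-153) = -22644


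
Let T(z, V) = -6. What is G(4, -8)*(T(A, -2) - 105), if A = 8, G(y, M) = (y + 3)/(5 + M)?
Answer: 259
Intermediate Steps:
G(y, M) = (3 + y)/(5 + M)
G(4, -8)*(T(A, -2) - 105) = ((3 + 4)/(5 - 8))*(-6 - 105) = (7/(-3))*(-111) = -⅓*7*(-111) = -7/3*(-111) = 259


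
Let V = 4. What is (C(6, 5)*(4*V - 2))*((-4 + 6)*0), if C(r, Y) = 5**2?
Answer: 0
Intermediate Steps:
C(r, Y) = 25
(C(6, 5)*(4*V - 2))*((-4 + 6)*0) = (25*(4*4 - 2))*((-4 + 6)*0) = (25*(16 - 2))*(2*0) = (25*14)*0 = 350*0 = 0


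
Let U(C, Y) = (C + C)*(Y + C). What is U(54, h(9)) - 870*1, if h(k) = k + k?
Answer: 6906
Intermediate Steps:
h(k) = 2*k
U(C, Y) = 2*C*(C + Y) (U(C, Y) = (2*C)*(C + Y) = 2*C*(C + Y))
U(54, h(9)) - 870*1 = 2*54*(54 + 2*9) - 870*1 = 2*54*(54 + 18) - 870 = 2*54*72 - 870 = 7776 - 870 = 6906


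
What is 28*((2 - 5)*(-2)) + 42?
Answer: 210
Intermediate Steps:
28*((2 - 5)*(-2)) + 42 = 28*(-3*(-2)) + 42 = 28*6 + 42 = 168 + 42 = 210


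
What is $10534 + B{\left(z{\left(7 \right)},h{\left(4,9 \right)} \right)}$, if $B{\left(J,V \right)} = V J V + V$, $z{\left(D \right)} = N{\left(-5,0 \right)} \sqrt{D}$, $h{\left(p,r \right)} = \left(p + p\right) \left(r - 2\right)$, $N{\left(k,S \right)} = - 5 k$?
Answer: $10590 + 78400 \sqrt{7} \approx 2.1802 \cdot 10^{5}$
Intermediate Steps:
$h{\left(p,r \right)} = 2 p \left(-2 + r\right)$
$z{\left(D \right)} = 25 \sqrt{D}$ ($z{\left(D \right)} = \left(-5\right) \left(-5\right) \sqrt{D} = 25 \sqrt{D}$)
$B{\left(J,V \right)} = V + J V^{2}$ ($B{\left(J,V \right)} = J V V + V = J V^{2} + V = V + J V^{2}$)
$10534 + B{\left(z{\left(7 \right)},h{\left(4,9 \right)} \right)} = 10534 + 2 \cdot 4 \left(-2 + 9\right) \left(1 + 25 \sqrt{7} \cdot 2 \cdot 4 \left(-2 + 9\right)\right) = 10534 + 2 \cdot 4 \cdot 7 \left(1 + 25 \sqrt{7} \cdot 2 \cdot 4 \cdot 7\right) = 10534 + 56 \left(1 + 25 \sqrt{7} \cdot 56\right) = 10534 + 56 \left(1 + 1400 \sqrt{7}\right) = 10534 + \left(56 + 78400 \sqrt{7}\right) = 10590 + 78400 \sqrt{7}$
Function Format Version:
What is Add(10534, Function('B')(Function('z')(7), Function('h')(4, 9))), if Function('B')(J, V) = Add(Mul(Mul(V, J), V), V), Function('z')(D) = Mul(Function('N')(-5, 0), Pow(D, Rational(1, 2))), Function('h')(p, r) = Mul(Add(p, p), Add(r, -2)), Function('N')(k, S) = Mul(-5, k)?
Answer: Add(10590, Mul(78400, Pow(7, Rational(1, 2)))) ≈ 2.1802e+5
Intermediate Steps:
Function('h')(p, r) = Mul(2, p, Add(-2, r)) (Function('h')(p, r) = Mul(Mul(2, p), Add(-2, r)) = Mul(2, p, Add(-2, r)))
Function('z')(D) = Mul(25, Pow(D, Rational(1, 2))) (Function('z')(D) = Mul(Mul(-5, -5), Pow(D, Rational(1, 2))) = Mul(25, Pow(D, Rational(1, 2))))
Function('B')(J, V) = Add(V, Mul(J, Pow(V, 2))) (Function('B')(J, V) = Add(Mul(Mul(J, V), V), V) = Add(Mul(J, Pow(V, 2)), V) = Add(V, Mul(J, Pow(V, 2))))
Add(10534, Function('B')(Function('z')(7), Function('h')(4, 9))) = Add(10534, Mul(Mul(2, 4, Add(-2, 9)), Add(1, Mul(Mul(25, Pow(7, Rational(1, 2))), Mul(2, 4, Add(-2, 9)))))) = Add(10534, Mul(Mul(2, 4, 7), Add(1, Mul(Mul(25, Pow(7, Rational(1, 2))), Mul(2, 4, 7))))) = Add(10534, Mul(56, Add(1, Mul(Mul(25, Pow(7, Rational(1, 2))), 56)))) = Add(10534, Mul(56, Add(1, Mul(1400, Pow(7, Rational(1, 2)))))) = Add(10534, Add(56, Mul(78400, Pow(7, Rational(1, 2))))) = Add(10590, Mul(78400, Pow(7, Rational(1, 2))))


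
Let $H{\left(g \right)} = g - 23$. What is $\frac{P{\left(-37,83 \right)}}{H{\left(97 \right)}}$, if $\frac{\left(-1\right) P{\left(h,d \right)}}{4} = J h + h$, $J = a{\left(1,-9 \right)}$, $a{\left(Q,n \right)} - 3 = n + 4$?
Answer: $-2$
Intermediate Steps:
$a{\left(Q,n \right)} = 7 + n$ ($a{\left(Q,n \right)} = 3 + \left(n + 4\right) = 3 + \left(4 + n\right) = 7 + n$)
$J = -2$ ($J = 7 - 9 = -2$)
$H{\left(g \right)} = -23 + g$
$P{\left(h,d \right)} = 4 h$ ($P{\left(h,d \right)} = - 4 \left(- 2 h + h\right) = - 4 \left(- h\right) = 4 h$)
$\frac{P{\left(-37,83 \right)}}{H{\left(97 \right)}} = \frac{4 \left(-37\right)}{-23 + 97} = - \frac{148}{74} = \left(-148\right) \frac{1}{74} = -2$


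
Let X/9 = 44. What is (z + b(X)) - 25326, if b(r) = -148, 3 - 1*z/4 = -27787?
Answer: 85686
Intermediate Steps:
z = 111160 (z = 12 - 4*(-27787) = 12 + 111148 = 111160)
X = 396 (X = 9*44 = 396)
(z + b(X)) - 25326 = (111160 - 148) - 25326 = 111012 - 25326 = 85686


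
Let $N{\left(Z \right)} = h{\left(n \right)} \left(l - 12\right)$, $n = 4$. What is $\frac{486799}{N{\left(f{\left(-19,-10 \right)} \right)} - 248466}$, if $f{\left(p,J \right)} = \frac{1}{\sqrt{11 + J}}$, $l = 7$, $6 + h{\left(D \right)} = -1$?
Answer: $- \frac{486799}{248431} \approx -1.9595$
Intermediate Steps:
$h{\left(D \right)} = -7$ ($h{\left(D \right)} = -6 - 1 = -7$)
$f{\left(p,J \right)} = \frac{1}{\sqrt{11 + J}}$
$N{\left(Z \right)} = 35$ ($N{\left(Z \right)} = - 7 \left(7 - 12\right) = \left(-7\right) \left(-5\right) = 35$)
$\frac{486799}{N{\left(f{\left(-19,-10 \right)} \right)} - 248466} = \frac{486799}{35 - 248466} = \frac{486799}{-248431} = 486799 \left(- \frac{1}{248431}\right) = - \frac{486799}{248431}$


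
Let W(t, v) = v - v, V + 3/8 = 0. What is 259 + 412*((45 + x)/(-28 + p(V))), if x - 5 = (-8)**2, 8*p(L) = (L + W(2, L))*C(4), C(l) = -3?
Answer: -2544155/1783 ≈ -1426.9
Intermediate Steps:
V = -3/8 (V = -3/8 + 0 = -3/8 ≈ -0.37500)
W(t, v) = 0
p(L) = -3*L/8 (p(L) = ((L + 0)*(-3))/8 = (L*(-3))/8 = (-3*L)/8 = -3*L/8)
x = 69 (x = 5 + (-8)**2 = 5 + 64 = 69)
259 + 412*((45 + x)/(-28 + p(V))) = 259 + 412*((45 + 69)/(-28 - 3/8*(-3/8))) = 259 + 412*(114/(-28 + 9/64)) = 259 + 412*(114/(-1783/64)) = 259 + 412*(114*(-64/1783)) = 259 + 412*(-7296/1783) = 259 - 3005952/1783 = -2544155/1783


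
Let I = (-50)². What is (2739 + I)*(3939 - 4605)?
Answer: -3489174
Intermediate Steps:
I = 2500
(2739 + I)*(3939 - 4605) = (2739 + 2500)*(3939 - 4605) = 5239*(-666) = -3489174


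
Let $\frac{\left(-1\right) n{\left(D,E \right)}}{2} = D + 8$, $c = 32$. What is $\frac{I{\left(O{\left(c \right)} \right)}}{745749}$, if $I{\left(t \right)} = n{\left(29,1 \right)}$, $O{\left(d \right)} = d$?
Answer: $- \frac{74}{745749} \approx -9.9229 \cdot 10^{-5}$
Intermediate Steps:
$n{\left(D,E \right)} = -16 - 2 D$ ($n{\left(D,E \right)} = - 2 \left(D + 8\right) = - 2 \left(8 + D\right) = -16 - 2 D$)
$I{\left(t \right)} = -74$ ($I{\left(t \right)} = -16 - 58 = -74$)
$\frac{I{\left(O{\left(c \right)} \right)}}{745749} = - \frac{74}{745749}$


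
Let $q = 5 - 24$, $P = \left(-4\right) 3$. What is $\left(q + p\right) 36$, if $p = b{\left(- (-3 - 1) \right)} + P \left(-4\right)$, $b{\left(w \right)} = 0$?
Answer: $1044$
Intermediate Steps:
$P = -12$
$p = 48$ ($p = 0 - -48 = 0 + 48 = 48$)
$q = -19$
$\left(q + p\right) 36 = \left(-19 + 48\right) 36 = 29 \cdot 36 = 1044$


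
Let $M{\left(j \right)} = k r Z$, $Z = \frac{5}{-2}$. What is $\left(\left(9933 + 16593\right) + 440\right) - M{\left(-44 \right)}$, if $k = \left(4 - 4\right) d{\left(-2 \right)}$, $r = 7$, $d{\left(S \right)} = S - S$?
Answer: $26966$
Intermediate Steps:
$d{\left(S \right)} = 0$
$Z = - \frac{5}{2}$ ($Z = 5 \left(- \frac{1}{2}\right) = - \frac{5}{2} \approx -2.5$)
$k = 0$ ($k = \left(4 - 4\right) 0 = 0 \cdot 0 = 0$)
$M{\left(j \right)} = 0$ ($M{\left(j \right)} = 0 \cdot 7 \left(- \frac{5}{2}\right) = 0 \left(- \frac{5}{2}\right) = 0$)
$\left(\left(9933 + 16593\right) + 440\right) - M{\left(-44 \right)} = \left(\left(9933 + 16593\right) + 440\right) - 0 = \left(26526 + 440\right) + 0 = 26966 + 0 = 26966$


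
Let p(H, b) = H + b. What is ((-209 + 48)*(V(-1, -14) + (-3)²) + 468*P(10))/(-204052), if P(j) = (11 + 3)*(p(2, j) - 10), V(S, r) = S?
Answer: -2954/51013 ≈ -0.057907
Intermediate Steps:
P(j) = -112 + 14*j (P(j) = (11 + 3)*((2 + j) - 10) = 14*(-8 + j) = -112 + 14*j)
((-209 + 48)*(V(-1, -14) + (-3)²) + 468*P(10))/(-204052) = ((-209 + 48)*(-1 + (-3)²) + 468*(-112 + 14*10))/(-204052) = (-161*(-1 + 9) + 468*(-112 + 140))*(-1/204052) = (-161*8 + 468*28)*(-1/204052) = (-1288 + 13104)*(-1/204052) = 11816*(-1/204052) = -2954/51013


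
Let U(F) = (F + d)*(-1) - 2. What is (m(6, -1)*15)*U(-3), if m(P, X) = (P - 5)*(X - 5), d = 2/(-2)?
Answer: -180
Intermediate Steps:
d = -1 (d = 2*(-½) = -1)
m(P, X) = (-5 + P)*(-5 + X)
U(F) = -1 - F (U(F) = (F - 1)*(-1) - 2 = (-1 + F)*(-1) - 2 = (1 - F) - 2 = -1 - F)
(m(6, -1)*15)*U(-3) = ((25 - 5*6 - 5*(-1) + 6*(-1))*15)*(-1 - 1*(-3)) = ((25 - 30 + 5 - 6)*15)*(-1 + 3) = -6*15*2 = -90*2 = -180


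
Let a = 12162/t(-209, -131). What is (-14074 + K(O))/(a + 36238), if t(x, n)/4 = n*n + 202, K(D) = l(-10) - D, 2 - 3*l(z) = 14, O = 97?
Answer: -492241050/1258406869 ≈ -0.39116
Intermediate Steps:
l(z) = -4 (l(z) = 2/3 - 1/3*14 = 2/3 - 14/3 = -4)
K(D) = -4 - D
t(x, n) = 808 + 4*n**2 (t(x, n) = 4*(n*n + 202) = 4*(n**2 + 202) = 4*(202 + n**2) = 808 + 4*n**2)
a = 6081/34726 (a = 12162/(808 + 4*(-131)**2) = 12162/(808 + 4*17161) = 12162/(808 + 68644) = 12162/69452 = 12162*(1/69452) = 6081/34726 ≈ 0.17511)
(-14074 + K(O))/(a + 36238) = (-14074 + (-4 - 1*97))/(6081/34726 + 36238) = (-14074 + (-4 - 97))/(1258406869/34726) = (-14074 - 101)*(34726/1258406869) = -14175*34726/1258406869 = -492241050/1258406869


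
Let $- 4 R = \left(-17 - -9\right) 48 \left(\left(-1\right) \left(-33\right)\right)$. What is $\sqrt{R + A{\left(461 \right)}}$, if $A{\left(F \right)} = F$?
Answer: $\sqrt{3629} \approx 60.241$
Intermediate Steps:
$R = 3168$ ($R = - \frac{\left(-17 - -9\right) 48 \left(\left(-1\right) \left(-33\right)\right)}{4} = - \frac{\left(-17 + 9\right) 48 \cdot 33}{4} = - \frac{\left(-8\right) 48 \cdot 33}{4} = - \frac{\left(-384\right) 33}{4} = \left(- \frac{1}{4}\right) \left(-12672\right) = 3168$)
$\sqrt{R + A{\left(461 \right)}} = \sqrt{3168 + 461} = \sqrt{3629}$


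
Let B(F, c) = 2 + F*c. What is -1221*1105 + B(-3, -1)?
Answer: -1349200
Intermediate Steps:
-1221*1105 + B(-3, -1) = -1221*1105 + (2 - 3*(-1)) = -1349205 + (2 + 3) = -1349205 + 5 = -1349200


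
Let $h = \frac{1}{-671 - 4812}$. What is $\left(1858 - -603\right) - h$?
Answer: $\frac{13493664}{5483} \approx 2461.0$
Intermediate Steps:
$h = - \frac{1}{5483}$ ($h = \frac{1}{-5483} = - \frac{1}{5483} \approx -0.00018238$)
$\left(1858 - -603\right) - h = \left(1858 - -603\right) - - \frac{1}{5483} = \left(1858 + 603\right) + \frac{1}{5483} = 2461 + \frac{1}{5483} = \frac{13493664}{5483}$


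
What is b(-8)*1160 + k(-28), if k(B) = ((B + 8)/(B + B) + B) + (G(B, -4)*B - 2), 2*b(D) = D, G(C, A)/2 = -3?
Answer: -63023/14 ≈ -4501.6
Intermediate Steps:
G(C, A) = -6 (G(C, A) = 2*(-3) = -6)
b(D) = D/2
k(B) = -2 - 5*B + (8 + B)/(2*B) (k(B) = ((B + 8)/(B + B) + B) + (-6*B - 2) = ((8 + B)/((2*B)) + B) + (-2 - 6*B) = ((8 + B)*(1/(2*B)) + B) + (-2 - 6*B) = ((8 + B)/(2*B) + B) + (-2 - 6*B) = (B + (8 + B)/(2*B)) + (-2 - 6*B) = -2 - 5*B + (8 + B)/(2*B))
b(-8)*1160 + k(-28) = ((1/2)*(-8))*1160 + (-3/2 - 5*(-28) + 4/(-28)) = -4*1160 + (-3/2 + 140 + 4*(-1/28)) = -4640 + (-3/2 + 140 - 1/7) = -4640 + 1937/14 = -63023/14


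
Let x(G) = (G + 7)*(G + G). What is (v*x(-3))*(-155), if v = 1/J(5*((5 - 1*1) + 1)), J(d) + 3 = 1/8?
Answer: -29760/23 ≈ -1293.9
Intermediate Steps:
x(G) = 2*G*(7 + G) (x(G) = (7 + G)*(2*G) = 2*G*(7 + G))
J(d) = -23/8 (J(d) = -3 + 1/8 = -3 + ⅛ = -23/8)
v = -8/23 (v = 1/(-23/8) = -8/23 ≈ -0.34783)
(v*x(-3))*(-155) = -16*(-3)*(7 - 3)/23*(-155) = -16*(-3)*4/23*(-155) = -8/23*(-24)*(-155) = (192/23)*(-155) = -29760/23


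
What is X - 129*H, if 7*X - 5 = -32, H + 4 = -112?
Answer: 104721/7 ≈ 14960.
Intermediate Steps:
H = -116 (H = -4 - 112 = -116)
X = -27/7 (X = 5/7 + (1/7)*(-32) = 5/7 - 32/7 = -27/7 ≈ -3.8571)
X - 129*H = -27/7 - 129*(-116) = -27/7 + 14964 = 104721/7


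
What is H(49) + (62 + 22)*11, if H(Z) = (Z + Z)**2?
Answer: 10528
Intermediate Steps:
H(Z) = 4*Z**2 (H(Z) = (2*Z)**2 = 4*Z**2)
H(49) + (62 + 22)*11 = 4*49**2 + (62 + 22)*11 = 4*2401 + 84*11 = 9604 + 924 = 10528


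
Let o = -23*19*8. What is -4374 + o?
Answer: -7870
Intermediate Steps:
o = -3496 (o = -437*8 = -3496)
-4374 + o = -4374 - 3496 = -7870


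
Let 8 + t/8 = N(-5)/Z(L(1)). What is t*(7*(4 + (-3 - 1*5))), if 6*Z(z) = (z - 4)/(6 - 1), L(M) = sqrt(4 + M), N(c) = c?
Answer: -114688/11 - 33600*sqrt(5)/11 ≈ -17256.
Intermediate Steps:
Z(z) = -2/15 + z/30 (Z(z) = ((z - 4)/(6 - 1))/6 = ((-4 + z)/5)/6 = ((-4 + z)*(1/5))/6 = (-4/5 + z/5)/6 = -2/15 + z/30)
t = -64 - 40/(-2/15 + sqrt(5)/30) (t = -64 + 8*(-5/(-2/15 + sqrt(4 + 1)/30)) = -64 + 8*(-5/(-2/15 + sqrt(5)/30)) = -64 - 40/(-2/15 + sqrt(5)/30) ≈ 616.30)
t*(7*(4 + (-3 - 1*5))) = (4096/11 + 1200*sqrt(5)/11)*(7*(4 + (-3 - 1*5))) = (4096/11 + 1200*sqrt(5)/11)*(7*(4 + (-3 - 5))) = (4096/11 + 1200*sqrt(5)/11)*(7*(4 - 8)) = (4096/11 + 1200*sqrt(5)/11)*(7*(-4)) = (4096/11 + 1200*sqrt(5)/11)*(-28) = -114688/11 - 33600*sqrt(5)/11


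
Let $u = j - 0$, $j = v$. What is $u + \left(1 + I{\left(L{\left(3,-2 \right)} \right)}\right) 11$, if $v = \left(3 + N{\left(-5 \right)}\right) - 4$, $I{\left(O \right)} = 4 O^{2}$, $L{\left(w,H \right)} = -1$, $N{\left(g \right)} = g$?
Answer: $49$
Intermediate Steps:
$v = -6$ ($v = \left(3 - 5\right) - 4 = -2 - 4 = -6$)
$j = -6$
$u = -6$ ($u = -6 - 0 = -6 + 0 = -6$)
$u + \left(1 + I{\left(L{\left(3,-2 \right)} \right)}\right) 11 = -6 + \left(1 + 4 \left(-1\right)^{2}\right) 11 = -6 + \left(1 + 4 \cdot 1\right) 11 = -6 + \left(1 + 4\right) 11 = -6 + 5 \cdot 11 = -6 + 55 = 49$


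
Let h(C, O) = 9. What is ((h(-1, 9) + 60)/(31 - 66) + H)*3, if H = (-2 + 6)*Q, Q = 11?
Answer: 4413/35 ≈ 126.09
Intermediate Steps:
H = 44 (H = (-2 + 6)*11 = 4*11 = 44)
((h(-1, 9) + 60)/(31 - 66) + H)*3 = ((9 + 60)/(31 - 66) + 44)*3 = (69/(-35) + 44)*3 = (69*(-1/35) + 44)*3 = (-69/35 + 44)*3 = (1471/35)*3 = 4413/35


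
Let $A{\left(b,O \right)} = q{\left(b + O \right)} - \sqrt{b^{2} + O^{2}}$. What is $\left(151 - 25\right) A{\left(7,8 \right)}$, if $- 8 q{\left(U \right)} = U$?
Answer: $- \frac{945}{4} - 126 \sqrt{113} \approx -1575.6$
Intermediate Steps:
$q{\left(U \right)} = - \frac{U}{8}$
$A{\left(b,O \right)} = - \sqrt{O^{2} + b^{2}} - \frac{O}{8} - \frac{b}{8}$ ($A{\left(b,O \right)} = - \frac{b + O}{8} - \sqrt{b^{2} + O^{2}} = - \frac{O + b}{8} - \sqrt{O^{2} + b^{2}} = \left(- \frac{O}{8} - \frac{b}{8}\right) - \sqrt{O^{2} + b^{2}} = - \sqrt{O^{2} + b^{2}} - \frac{O}{8} - \frac{b}{8}$)
$\left(151 - 25\right) A{\left(7,8 \right)} = \left(151 - 25\right) \left(- \sqrt{8^{2} + 7^{2}} - 1 - \frac{7}{8}\right) = 126 \left(- \sqrt{64 + 49} - 1 - \frac{7}{8}\right) = 126 \left(- \sqrt{113} - 1 - \frac{7}{8}\right) = 126 \left(- \frac{15}{8} - \sqrt{113}\right) = - \frac{945}{4} - 126 \sqrt{113}$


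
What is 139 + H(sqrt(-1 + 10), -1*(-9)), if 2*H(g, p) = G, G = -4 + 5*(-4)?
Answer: 127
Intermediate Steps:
G = -24 (G = -4 - 20 = -24)
H(g, p) = -12 (H(g, p) = (1/2)*(-24) = -12)
139 + H(sqrt(-1 + 10), -1*(-9)) = 139 - 12 = 127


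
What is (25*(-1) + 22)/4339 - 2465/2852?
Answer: -10704191/12374828 ≈ -0.86500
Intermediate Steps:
(25*(-1) + 22)/4339 - 2465/2852 = (-25 + 22)*(1/4339) - 2465*1/2852 = -3*1/4339 - 2465/2852 = -3/4339 - 2465/2852 = -10704191/12374828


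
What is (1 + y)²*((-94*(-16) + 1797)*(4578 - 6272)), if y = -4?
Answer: -50327046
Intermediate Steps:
(1 + y)²*((-94*(-16) + 1797)*(4578 - 6272)) = (1 - 4)²*((-94*(-16) + 1797)*(4578 - 6272)) = (-3)²*((1504 + 1797)*(-1694)) = 9*(3301*(-1694)) = 9*(-5591894) = -50327046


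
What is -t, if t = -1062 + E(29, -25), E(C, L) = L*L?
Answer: 437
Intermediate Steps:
E(C, L) = L²
t = -437 (t = -1062 + (-25)² = -1062 + 625 = -437)
-t = -1*(-437) = 437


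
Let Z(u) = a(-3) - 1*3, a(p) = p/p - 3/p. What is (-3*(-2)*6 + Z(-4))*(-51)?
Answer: -1785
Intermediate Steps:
a(p) = 1 - 3/p
Z(u) = -1 (Z(u) = (-3 - 3)/(-3) - 1*3 = -⅓*(-6) - 3 = 2 - 3 = -1)
(-3*(-2)*6 + Z(-4))*(-51) = (-3*(-2)*6 - 1)*(-51) = (6*6 - 1)*(-51) = (36 - 1)*(-51) = 35*(-51) = -1785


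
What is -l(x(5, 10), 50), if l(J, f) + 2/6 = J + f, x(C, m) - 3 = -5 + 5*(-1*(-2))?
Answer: -173/3 ≈ -57.667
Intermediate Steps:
x(C, m) = 8 (x(C, m) = 3 + (-5 + 5*(-1*(-2))) = 3 + (-5 + 5*2) = 3 + (-5 + 10) = 3 + 5 = 8)
l(J, f) = -⅓ + J + f (l(J, f) = -⅓ + (J + f) = -⅓ + J + f)
-l(x(5, 10), 50) = -(-⅓ + 8 + 50) = -1*173/3 = -173/3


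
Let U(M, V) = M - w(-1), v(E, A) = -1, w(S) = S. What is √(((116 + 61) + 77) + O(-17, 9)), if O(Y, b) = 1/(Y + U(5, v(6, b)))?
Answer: 7*√627/11 ≈ 15.935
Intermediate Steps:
U(M, V) = 1 + M (U(M, V) = M - 1*(-1) = M + 1 = 1 + M)
O(Y, b) = 1/(6 + Y) (O(Y, b) = 1/(Y + (1 + 5)) = 1/(Y + 6) = 1/(6 + Y))
√(((116 + 61) + 77) + O(-17, 9)) = √(((116 + 61) + 77) + 1/(6 - 17)) = √((177 + 77) + 1/(-11)) = √(254 - 1/11) = √(2793/11) = 7*√627/11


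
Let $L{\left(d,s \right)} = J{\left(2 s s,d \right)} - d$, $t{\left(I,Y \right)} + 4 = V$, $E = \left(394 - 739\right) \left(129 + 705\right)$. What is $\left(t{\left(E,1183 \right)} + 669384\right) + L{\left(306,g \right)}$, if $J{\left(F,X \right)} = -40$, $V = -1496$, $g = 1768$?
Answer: $667538$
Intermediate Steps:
$E = -287730$ ($E = \left(-345\right) 834 = -287730$)
$t{\left(I,Y \right)} = -1500$ ($t{\left(I,Y \right)} = -4 - 1496 = -1500$)
$L{\left(d,s \right)} = -40 - d$
$\left(t{\left(E,1183 \right)} + 669384\right) + L{\left(306,g \right)} = \left(-1500 + 669384\right) - 346 = 667884 - 346 = 667538$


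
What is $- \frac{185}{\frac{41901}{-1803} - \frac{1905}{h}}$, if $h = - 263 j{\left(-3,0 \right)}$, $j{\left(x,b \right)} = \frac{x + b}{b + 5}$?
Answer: $\frac{29241655}{5581496} \approx 5.239$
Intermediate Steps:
$j{\left(x,b \right)} = \frac{b + x}{5 + b}$
$h = \frac{789}{5}$ ($h = - 263 \frac{0 - 3}{5 + 0} = - 263 \cdot \frac{1}{5} \left(-3\right) = \left(-263\right) \left(- \frac{3}{5}\right) = \frac{789}{5} \approx 157.8$)
$- \frac{185}{\frac{41901}{-1803} - \frac{1905}{h}} = - \frac{185}{\frac{41901}{-1803} - \frac{1905}{\frac{789}{5}}} = - \frac{185}{41901 \left(- \frac{1}{1803}\right) - \frac{3175}{263}} = - \frac{185}{- \frac{13967}{601} - \frac{3175}{263}} = - \frac{185}{- \frac{5581496}{158063}} = \left(-185\right) \left(- \frac{158063}{5581496}\right) = \frac{29241655}{5581496}$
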